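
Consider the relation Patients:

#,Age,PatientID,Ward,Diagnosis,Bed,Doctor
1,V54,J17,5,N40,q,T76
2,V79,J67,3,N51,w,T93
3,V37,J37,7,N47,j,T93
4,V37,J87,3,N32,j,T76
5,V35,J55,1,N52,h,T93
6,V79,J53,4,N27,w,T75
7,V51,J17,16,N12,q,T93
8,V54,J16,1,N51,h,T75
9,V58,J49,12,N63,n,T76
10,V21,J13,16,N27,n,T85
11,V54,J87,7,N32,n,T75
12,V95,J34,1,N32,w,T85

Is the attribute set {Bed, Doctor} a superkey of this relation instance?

Yes

All 12 rows have distinct {Bed, Doctor} values, so {Bed, Doctor} → (all attributes) holds and {Bed, Doctor} is a superkey.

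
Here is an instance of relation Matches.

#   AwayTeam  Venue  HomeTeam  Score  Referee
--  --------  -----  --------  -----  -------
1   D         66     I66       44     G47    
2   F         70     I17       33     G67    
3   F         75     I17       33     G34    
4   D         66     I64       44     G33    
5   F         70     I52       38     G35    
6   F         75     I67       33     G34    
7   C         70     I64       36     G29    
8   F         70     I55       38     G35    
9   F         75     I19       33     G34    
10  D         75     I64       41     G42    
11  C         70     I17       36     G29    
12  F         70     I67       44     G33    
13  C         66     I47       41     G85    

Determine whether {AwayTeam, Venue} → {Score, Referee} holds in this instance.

(AwayTeam=D, Venue=66): rows 1, 4 → {Score,Referee} takes values {(44, G47), (44, G33)} — violation
(AwayTeam=F, Venue=70): rows 2, 5, 8, 12 → {Score,Referee} takes values {(33, G67), (38, G35), (44, G33)} — violation
(AwayTeam=F, Venue=75): rows 3, 6, 9 → {Score,Referee} = (33, G34), (33, G34), (33, G34) ✓
(AwayTeam=C, Venue=70): rows 7, 11 → {Score,Referee} = (36, G29), (36, G29) ✓
(AwayTeam=D, Venue=75): row 10 → {Score,Referee} = (41, G42) ✓
(AwayTeam=C, Venue=66): row 13 → {Score,Referee} = (41, G85) ✓
Two rows agree on {AwayTeam, Venue} but differ on {Score, Referee}, so {AwayTeam, Venue} → {Score, Referee} does not hold.

No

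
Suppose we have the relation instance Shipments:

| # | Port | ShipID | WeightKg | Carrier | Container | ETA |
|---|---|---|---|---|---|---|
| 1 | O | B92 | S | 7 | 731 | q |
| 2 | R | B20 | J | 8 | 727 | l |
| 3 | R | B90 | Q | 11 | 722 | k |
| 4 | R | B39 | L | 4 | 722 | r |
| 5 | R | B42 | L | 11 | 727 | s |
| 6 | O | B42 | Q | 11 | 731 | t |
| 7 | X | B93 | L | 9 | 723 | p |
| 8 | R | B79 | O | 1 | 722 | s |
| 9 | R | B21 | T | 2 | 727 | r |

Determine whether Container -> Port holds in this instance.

Yes

Container=731: rows 1, 6 → Port = O, O ✓
Container=727: rows 2, 5, 9 → Port = R, R, R ✓
Container=722: rows 3, 4, 8 → Port = R, R, R ✓
Container=723: row 7 → Port = X ✓
Every Container value is associated with a single Port value, so Container -> Port holds.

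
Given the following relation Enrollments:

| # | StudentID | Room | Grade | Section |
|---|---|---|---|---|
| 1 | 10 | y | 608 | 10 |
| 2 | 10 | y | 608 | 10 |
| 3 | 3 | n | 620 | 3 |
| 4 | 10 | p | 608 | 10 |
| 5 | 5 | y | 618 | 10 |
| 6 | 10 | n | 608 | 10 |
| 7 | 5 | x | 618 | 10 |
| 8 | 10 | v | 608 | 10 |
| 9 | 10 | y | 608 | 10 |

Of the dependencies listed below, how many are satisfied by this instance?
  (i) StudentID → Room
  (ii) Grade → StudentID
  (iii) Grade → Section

2

(i) StudentID → Room: StudentID=10: rows 1, 2, 4, 6, 8, 9 → Room takes values {y, p, n, v} — violation; StudentID=5: rows 5, 7 → Room takes values {y, x} — violation — fails.
(ii) Grade → StudentID: every LHS value maps to a single RHS value — holds.
(iii) Grade → Section: every LHS value maps to a single RHS value — holds.
2 of the 3 dependencies hold.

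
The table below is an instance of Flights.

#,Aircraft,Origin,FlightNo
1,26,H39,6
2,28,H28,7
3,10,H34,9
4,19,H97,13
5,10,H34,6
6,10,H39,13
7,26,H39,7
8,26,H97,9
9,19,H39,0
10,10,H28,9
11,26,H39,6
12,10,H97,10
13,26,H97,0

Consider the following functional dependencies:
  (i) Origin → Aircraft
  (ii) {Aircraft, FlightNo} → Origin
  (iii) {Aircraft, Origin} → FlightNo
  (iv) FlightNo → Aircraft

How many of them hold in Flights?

0

(i) Origin → Aircraft: Origin=H39: rows 1, 6, 7, 9, 11 → Aircraft takes values {26, 10, 19} — violation; Origin=H28: rows 2, 10 → Aircraft takes values {28, 10} — violation; Origin=H97: rows 4, 8, 12, 13 → Aircraft takes values {19, 26, 10} — violation — fails.
(ii) {Aircraft, FlightNo} → Origin: (Aircraft=10, FlightNo=9): rows 3, 10 → Origin takes values {H34, H28} — violation — fails.
(iii) {Aircraft, Origin} → FlightNo: (Aircraft=26, Origin=H39): rows 1, 7, 11 → FlightNo takes values {6, 7} — violation; (Aircraft=10, Origin=H34): rows 3, 5 → FlightNo takes values {9, 6} — violation; (Aircraft=26, Origin=H97): rows 8, 13 → FlightNo takes values {9, 0} — violation — fails.
(iv) FlightNo → Aircraft: FlightNo=6: rows 1, 5, 11 → Aircraft takes values {26, 10} — violation; FlightNo=7: rows 2, 7 → Aircraft takes values {28, 26} — violation; FlightNo=9: rows 3, 8, 10 → Aircraft takes values {10, 26} — violation; FlightNo=13: rows 4, 6 → Aircraft takes values {19, 10} — violation; FlightNo=0: rows 9, 13 → Aircraft takes values {19, 26} — violation — fails.
None of the 4 dependencies hold.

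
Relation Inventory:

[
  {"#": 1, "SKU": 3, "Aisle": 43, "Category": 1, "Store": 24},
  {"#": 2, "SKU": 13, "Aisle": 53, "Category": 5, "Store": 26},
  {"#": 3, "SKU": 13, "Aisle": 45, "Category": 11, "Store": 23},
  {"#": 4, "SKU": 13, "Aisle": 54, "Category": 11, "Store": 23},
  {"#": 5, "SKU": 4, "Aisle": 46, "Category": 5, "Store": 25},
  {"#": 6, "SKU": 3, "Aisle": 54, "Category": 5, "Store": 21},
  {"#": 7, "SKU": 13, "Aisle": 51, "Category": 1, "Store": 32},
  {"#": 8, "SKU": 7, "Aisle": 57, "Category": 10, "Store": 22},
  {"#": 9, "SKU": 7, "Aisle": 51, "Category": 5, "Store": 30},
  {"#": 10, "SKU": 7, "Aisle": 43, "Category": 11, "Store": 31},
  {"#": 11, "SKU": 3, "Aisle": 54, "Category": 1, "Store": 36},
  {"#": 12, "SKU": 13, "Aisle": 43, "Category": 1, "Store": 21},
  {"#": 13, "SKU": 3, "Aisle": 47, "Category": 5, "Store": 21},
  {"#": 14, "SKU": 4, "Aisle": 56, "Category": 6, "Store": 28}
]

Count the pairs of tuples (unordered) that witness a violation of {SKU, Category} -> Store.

2

(SKU=3, Category=1): violating pairs (1,11) — 1 pair.
(SKU=13, Category=11): all 2 rows agree on Store — 0 pairs.
(SKU=3, Category=5): all 2 rows agree on Store — 0 pairs.
(SKU=13, Category=1): violating pairs (7,12) — 1 pair.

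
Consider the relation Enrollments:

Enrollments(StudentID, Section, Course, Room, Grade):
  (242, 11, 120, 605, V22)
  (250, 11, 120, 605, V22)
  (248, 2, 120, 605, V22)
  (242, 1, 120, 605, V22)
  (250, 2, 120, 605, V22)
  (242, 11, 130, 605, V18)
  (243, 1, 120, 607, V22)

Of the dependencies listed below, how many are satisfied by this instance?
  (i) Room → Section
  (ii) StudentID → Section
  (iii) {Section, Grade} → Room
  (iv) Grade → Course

1

(i) Room → Section: Room=605: 6 rows → Section takes values {11, 2, 1} — violation — fails.
(ii) StudentID → Section: StudentID=242: 3 rows → Section takes values {11, 1} — violation; StudentID=250: 2 rows → Section takes values {11, 2} — violation — fails.
(iii) {Section, Grade} → Room: (Section=1, Grade=V22): 2 rows → Room takes values {605, 607} — violation — fails.
(iv) Grade → Course: every LHS value maps to a single RHS value — holds.
1 of the 4 dependencies holds.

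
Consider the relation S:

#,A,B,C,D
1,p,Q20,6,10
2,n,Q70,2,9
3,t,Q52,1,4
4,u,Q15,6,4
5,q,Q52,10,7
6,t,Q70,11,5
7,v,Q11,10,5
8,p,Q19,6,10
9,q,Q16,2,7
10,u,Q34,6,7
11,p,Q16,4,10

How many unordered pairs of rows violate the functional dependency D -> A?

4

D=10: all 3 rows agree on A — 0 pairs.
D=4: violating pairs (3,4) — 1 pair.
D=7: violating pairs (5,10), (9,10) — 2 pairs.
D=5: violating pairs (6,7) — 1 pair.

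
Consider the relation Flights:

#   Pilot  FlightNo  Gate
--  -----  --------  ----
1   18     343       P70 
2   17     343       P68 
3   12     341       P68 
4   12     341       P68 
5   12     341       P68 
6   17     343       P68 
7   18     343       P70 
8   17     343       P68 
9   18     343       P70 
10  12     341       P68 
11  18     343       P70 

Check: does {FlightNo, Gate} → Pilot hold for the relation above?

Yes

(FlightNo=343, Gate=P70): rows 1, 7, 9, 11 → Pilot = 18, 18, 18, 18 ✓
(FlightNo=343, Gate=P68): rows 2, 6, 8 → Pilot = 17, 17, 17 ✓
(FlightNo=341, Gate=P68): rows 3, 4, 5, 10 → Pilot = 12, 12, 12, 12 ✓
Every {FlightNo, Gate} value is associated with a single Pilot value, so {FlightNo, Gate} → Pilot holds.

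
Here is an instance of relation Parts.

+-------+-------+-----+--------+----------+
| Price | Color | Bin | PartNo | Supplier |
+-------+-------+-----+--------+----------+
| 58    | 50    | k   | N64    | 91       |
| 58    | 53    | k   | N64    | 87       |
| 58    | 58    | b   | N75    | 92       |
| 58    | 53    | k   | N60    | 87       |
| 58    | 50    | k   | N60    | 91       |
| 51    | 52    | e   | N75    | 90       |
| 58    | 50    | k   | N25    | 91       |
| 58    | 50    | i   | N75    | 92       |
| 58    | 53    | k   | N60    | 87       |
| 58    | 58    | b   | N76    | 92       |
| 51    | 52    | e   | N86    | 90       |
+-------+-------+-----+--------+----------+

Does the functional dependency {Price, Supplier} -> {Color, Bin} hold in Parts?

No

(Price=58, Supplier=91): 3 rows → {Color,Bin} = (50, k), (50, k), (50, k) ✓
(Price=58, Supplier=87): 3 rows → {Color,Bin} = (53, k), (53, k), (53, k) ✓
(Price=58, Supplier=92): 3 rows → {Color,Bin} takes values {(58, b), (50, i)} — violation
(Price=51, Supplier=90): 2 rows → {Color,Bin} = (52, e), (52, e) ✓
Two rows agree on {Price, Supplier} but differ on {Color, Bin}, so {Price, Supplier} -> {Color, Bin} does not hold.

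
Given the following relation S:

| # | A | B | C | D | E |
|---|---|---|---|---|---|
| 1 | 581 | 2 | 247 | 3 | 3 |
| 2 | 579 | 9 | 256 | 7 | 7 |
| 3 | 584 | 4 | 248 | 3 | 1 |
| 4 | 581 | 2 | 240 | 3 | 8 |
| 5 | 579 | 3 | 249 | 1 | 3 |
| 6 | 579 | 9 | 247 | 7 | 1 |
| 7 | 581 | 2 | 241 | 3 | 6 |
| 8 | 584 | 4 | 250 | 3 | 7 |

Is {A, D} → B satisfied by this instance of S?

(A=581, D=3): rows 1, 4, 7 → B = 2, 2, 2 ✓
(A=579, D=7): rows 2, 6 → B = 9, 9 ✓
(A=584, D=3): rows 3, 8 → B = 4, 4 ✓
(A=579, D=1): row 5 → B = 3 ✓
Every {A, D} value is associated with a single B value, so {A, D} → B holds.

Yes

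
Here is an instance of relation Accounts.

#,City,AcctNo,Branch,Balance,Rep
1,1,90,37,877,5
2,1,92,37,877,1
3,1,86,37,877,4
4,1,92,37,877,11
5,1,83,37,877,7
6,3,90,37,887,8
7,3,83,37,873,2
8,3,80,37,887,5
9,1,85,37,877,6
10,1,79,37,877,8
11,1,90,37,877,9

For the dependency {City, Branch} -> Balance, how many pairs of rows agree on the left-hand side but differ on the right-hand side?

2

(City=1, Branch=37): all 8 rows agree on Balance — 0 pairs.
(City=3, Branch=37): violating pairs (6,7), (7,8) — 2 pairs.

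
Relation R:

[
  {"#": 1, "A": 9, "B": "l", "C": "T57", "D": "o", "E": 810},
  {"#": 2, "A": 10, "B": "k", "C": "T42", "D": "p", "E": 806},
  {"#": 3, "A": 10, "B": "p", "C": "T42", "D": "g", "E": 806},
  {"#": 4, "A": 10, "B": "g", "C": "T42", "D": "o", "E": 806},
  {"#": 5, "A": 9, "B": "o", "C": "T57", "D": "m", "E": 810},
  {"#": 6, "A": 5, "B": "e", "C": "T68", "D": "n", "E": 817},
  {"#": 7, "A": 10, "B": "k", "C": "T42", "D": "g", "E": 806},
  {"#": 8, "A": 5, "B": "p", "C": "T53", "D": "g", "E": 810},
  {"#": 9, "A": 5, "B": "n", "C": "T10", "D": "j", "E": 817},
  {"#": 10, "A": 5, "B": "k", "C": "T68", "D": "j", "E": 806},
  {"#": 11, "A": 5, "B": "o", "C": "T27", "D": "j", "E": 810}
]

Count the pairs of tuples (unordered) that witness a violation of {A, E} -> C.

2

(A=9, E=810): all 2 rows agree on C — 0 pairs.
(A=10, E=806): all 4 rows agree on C — 0 pairs.
(A=5, E=817): violating pairs (6,9) — 1 pair.
(A=5, E=810): violating pairs (8,11) — 1 pair.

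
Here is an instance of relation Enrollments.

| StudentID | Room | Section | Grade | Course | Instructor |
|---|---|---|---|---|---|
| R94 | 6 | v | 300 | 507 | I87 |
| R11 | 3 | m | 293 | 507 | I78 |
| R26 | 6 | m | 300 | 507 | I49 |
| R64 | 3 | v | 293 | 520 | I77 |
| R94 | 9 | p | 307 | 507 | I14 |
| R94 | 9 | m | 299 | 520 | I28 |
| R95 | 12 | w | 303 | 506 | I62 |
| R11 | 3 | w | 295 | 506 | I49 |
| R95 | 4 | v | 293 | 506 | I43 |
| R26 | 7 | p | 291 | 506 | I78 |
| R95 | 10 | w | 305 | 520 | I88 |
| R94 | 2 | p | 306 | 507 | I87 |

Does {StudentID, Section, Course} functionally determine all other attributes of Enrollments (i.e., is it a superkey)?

No

Two distinct rows share (StudentID=R94, Section=p, Course=507), so {StudentID, Section, Course} does not determine every attribute — not a superkey.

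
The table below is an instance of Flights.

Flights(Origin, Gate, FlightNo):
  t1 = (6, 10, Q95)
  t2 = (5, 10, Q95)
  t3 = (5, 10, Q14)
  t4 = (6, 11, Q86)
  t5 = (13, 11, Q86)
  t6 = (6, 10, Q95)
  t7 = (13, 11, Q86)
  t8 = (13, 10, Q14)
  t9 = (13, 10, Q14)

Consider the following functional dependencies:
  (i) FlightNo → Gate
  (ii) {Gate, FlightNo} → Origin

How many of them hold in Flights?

1

(i) FlightNo → Gate: every LHS value maps to a single RHS value — holds.
(ii) {Gate, FlightNo} → Origin: (Gate=10, FlightNo=Q95): rows 1, 2, 6 → Origin takes values {6, 5} — violation; (Gate=10, FlightNo=Q14): rows 3, 8, 9 → Origin takes values {5, 13} — violation; (Gate=11, FlightNo=Q86): rows 4, 5, 7 → Origin takes values {6, 13} — violation — fails.
1 of the 2 dependencies holds.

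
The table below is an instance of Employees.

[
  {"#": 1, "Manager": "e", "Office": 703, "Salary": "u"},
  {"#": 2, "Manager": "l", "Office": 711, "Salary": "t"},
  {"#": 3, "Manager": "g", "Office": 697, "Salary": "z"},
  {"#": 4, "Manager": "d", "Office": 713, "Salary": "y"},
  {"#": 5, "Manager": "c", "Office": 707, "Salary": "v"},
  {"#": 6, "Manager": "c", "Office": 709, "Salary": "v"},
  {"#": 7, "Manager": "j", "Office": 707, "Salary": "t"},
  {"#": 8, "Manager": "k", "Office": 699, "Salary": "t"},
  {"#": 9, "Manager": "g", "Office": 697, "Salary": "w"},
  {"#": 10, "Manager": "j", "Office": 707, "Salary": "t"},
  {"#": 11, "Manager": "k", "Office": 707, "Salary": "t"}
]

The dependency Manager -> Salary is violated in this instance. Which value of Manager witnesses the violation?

g

Manager=e: row 1 → Salary = u ✓
Manager=l: row 2 → Salary = t ✓
Manager=g: rows 3, 9 → Salary takes values {z, w} — violation
Manager=d: row 4 → Salary = y ✓
Manager=c: rows 5, 6 → Salary = v, v ✓
Manager=j: rows 7, 10 → Salary = t, t ✓
Manager=k: rows 8, 11 → Salary = t, t ✓
The only Manager value with inconsistent Salary is Manager=g.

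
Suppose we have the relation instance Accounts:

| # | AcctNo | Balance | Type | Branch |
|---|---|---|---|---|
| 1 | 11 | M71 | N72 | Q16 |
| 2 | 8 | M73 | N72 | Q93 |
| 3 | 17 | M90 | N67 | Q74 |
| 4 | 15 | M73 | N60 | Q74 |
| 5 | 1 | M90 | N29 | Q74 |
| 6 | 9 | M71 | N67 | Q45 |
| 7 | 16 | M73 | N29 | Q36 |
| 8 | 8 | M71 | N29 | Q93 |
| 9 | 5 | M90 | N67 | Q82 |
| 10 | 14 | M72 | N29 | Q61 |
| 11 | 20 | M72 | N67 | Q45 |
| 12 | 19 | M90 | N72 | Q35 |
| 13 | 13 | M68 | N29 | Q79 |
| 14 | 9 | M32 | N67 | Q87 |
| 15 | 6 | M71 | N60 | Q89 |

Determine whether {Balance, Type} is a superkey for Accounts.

Rows 3 and 9 have the same {Balance, Type} value (Balance=M90, Type=N67) but are distinct tuples, so {Balance, Type} does not determine every attribute — not a superkey.

No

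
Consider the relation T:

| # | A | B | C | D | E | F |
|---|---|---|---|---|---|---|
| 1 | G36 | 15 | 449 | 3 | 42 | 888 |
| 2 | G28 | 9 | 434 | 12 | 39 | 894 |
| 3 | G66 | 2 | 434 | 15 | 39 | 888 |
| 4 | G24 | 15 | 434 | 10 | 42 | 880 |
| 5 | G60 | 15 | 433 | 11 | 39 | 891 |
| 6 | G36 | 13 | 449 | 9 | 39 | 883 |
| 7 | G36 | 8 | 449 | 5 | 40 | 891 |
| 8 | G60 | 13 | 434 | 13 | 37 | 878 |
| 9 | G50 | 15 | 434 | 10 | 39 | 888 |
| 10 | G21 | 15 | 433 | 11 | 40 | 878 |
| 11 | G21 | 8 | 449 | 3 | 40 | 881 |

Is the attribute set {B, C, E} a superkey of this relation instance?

Rows 7 and 11 have the same {B, C, E} value (B=8, C=449, E=40) but are distinct tuples, so {B, C, E} does not determine every attribute — not a superkey.

No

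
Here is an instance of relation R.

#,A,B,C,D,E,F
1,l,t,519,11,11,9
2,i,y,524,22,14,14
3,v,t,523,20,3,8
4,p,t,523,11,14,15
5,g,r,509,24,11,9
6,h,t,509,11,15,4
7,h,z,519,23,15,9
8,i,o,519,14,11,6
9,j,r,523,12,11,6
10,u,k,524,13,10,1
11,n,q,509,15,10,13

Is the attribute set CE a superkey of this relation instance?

No

Rows 1 and 8 have the same CE value (C=519, E=11) but are distinct tuples, so CE does not determine every attribute — not a superkey.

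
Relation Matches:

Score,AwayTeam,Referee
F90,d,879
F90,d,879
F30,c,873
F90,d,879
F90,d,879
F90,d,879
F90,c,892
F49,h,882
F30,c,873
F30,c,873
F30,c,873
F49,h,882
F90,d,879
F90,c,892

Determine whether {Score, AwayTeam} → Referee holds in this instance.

(Score=F90, AwayTeam=d): 6 rows → Referee = 879, 879, 879, 879, 879, 879 ✓
(Score=F30, AwayTeam=c): 4 rows → Referee = 873, 873, 873, 873 ✓
(Score=F90, AwayTeam=c): 2 rows → Referee = 892, 892 ✓
(Score=F49, AwayTeam=h): 2 rows → Referee = 882, 882 ✓
Every {Score, AwayTeam} value is associated with a single Referee value, so {Score, AwayTeam} → Referee holds.

Yes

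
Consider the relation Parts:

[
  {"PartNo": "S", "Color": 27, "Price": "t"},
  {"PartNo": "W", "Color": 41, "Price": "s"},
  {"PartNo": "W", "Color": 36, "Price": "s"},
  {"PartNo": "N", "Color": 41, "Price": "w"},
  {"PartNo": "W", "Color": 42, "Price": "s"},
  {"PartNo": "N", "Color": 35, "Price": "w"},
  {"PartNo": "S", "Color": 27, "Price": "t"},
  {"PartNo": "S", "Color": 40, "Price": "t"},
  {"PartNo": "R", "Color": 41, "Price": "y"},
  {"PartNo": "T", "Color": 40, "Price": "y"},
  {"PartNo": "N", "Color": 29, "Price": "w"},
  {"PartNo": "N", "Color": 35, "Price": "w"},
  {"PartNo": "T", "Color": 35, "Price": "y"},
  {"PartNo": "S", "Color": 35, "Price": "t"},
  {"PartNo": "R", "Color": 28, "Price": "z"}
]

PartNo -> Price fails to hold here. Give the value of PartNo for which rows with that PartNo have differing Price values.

PartNo=S: 4 rows → Price = t, t, t, t ✓
PartNo=W: 3 rows → Price = s, s, s ✓
PartNo=N: 4 rows → Price = w, w, w, w ✓
PartNo=R: 2 rows → Price takes values {y, z} — violation
PartNo=T: 2 rows → Price = y, y ✓
The only PartNo value with inconsistent Price is PartNo=R.

R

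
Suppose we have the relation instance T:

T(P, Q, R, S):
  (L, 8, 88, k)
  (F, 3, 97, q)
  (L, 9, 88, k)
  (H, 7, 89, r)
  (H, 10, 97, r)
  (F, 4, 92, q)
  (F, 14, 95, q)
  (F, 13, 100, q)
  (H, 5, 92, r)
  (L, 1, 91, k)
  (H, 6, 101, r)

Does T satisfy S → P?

Yes

S=k: 3 rows → P = L, L, L ✓
S=q: 4 rows → P = F, F, F, F ✓
S=r: 4 rows → P = H, H, H, H ✓
Every S value is associated with a single P value, so S → P holds.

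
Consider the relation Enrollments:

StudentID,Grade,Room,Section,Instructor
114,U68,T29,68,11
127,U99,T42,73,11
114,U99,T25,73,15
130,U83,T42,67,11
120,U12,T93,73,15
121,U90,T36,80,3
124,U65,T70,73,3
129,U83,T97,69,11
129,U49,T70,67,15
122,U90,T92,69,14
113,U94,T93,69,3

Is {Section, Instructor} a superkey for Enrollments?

Two distinct rows share (Section=73, Instructor=15), so {Section, Instructor} does not determine every attribute — not a superkey.

No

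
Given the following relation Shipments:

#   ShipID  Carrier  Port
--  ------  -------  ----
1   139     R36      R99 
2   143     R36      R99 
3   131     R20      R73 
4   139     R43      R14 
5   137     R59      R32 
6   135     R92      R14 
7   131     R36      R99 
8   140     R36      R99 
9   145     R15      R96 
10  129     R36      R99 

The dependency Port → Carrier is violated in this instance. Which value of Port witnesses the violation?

Port=R99: rows 1, 2, 7, 8, 10 → Carrier = R36, R36, R36, R36, R36 ✓
Port=R73: row 3 → Carrier = R20 ✓
Port=R14: rows 4, 6 → Carrier takes values {R43, R92} — violation
Port=R32: row 5 → Carrier = R59 ✓
Port=R96: row 9 → Carrier = R15 ✓
The only Port value with inconsistent Carrier is Port=R14.

R14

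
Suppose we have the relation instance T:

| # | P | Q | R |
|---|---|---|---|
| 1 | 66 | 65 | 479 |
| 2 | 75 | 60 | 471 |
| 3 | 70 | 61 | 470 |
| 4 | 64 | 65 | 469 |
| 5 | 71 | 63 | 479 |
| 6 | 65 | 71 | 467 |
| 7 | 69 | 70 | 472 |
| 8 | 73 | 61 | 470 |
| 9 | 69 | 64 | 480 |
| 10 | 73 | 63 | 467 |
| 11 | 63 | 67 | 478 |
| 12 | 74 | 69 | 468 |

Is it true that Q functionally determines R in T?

Q=65: rows 1, 4 → R takes values {479, 469} — violation
Q=60: row 2 → R = 471 ✓
Q=61: rows 3, 8 → R = 470, 470 ✓
Q=63: rows 5, 10 → R takes values {479, 467} — violation
Q=71: row 6 → R = 467 ✓
Q=70: row 7 → R = 472 ✓
Q=64: row 9 → R = 480 ✓
Q=67: row 11 → R = 478 ✓
Q=69: row 12 → R = 468 ✓
Two rows agree on Q but differ on R, so Q -> R does not hold.

No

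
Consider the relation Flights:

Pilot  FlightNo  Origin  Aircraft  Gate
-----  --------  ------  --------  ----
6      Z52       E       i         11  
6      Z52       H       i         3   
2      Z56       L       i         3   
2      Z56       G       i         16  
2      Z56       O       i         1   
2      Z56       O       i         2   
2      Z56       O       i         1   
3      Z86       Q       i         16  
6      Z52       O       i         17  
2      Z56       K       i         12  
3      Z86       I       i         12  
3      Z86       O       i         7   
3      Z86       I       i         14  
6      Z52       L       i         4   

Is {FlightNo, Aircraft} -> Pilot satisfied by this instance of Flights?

Yes

(FlightNo=Z52, Aircraft=i): 4 rows → Pilot = 6, 6, 6, 6 ✓
(FlightNo=Z56, Aircraft=i): 6 rows → Pilot = 2, 2, 2, 2, 2, 2 ✓
(FlightNo=Z86, Aircraft=i): 4 rows → Pilot = 3, 3, 3, 3 ✓
Every {FlightNo, Aircraft} value is associated with a single Pilot value, so {FlightNo, Aircraft} -> Pilot holds.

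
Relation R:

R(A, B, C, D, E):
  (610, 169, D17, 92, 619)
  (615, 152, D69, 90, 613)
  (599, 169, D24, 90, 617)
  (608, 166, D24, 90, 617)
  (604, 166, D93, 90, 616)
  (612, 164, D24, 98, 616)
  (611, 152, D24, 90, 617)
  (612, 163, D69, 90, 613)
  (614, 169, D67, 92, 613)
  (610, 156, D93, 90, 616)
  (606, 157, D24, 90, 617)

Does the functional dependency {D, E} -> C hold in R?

Yes

(D=92, E=619): 1 row → C = D17 ✓
(D=90, E=613): 2 rows → C = D69, D69 ✓
(D=90, E=617): 4 rows → C = D24, D24, D24, D24 ✓
(D=90, E=616): 2 rows → C = D93, D93 ✓
(D=98, E=616): 1 row → C = D24 ✓
(D=92, E=613): 1 row → C = D67 ✓
Every {D, E} value is associated with a single C value, so {D, E} -> C holds.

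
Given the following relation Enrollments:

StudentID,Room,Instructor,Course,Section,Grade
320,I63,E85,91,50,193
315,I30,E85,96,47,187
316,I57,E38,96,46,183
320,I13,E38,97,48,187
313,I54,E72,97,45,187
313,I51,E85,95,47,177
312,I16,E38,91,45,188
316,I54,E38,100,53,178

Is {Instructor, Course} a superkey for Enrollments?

Yes

All 8 rows have distinct {Instructor, Course} values, so {Instructor, Course} → (all attributes) holds and {Instructor, Course} is a superkey.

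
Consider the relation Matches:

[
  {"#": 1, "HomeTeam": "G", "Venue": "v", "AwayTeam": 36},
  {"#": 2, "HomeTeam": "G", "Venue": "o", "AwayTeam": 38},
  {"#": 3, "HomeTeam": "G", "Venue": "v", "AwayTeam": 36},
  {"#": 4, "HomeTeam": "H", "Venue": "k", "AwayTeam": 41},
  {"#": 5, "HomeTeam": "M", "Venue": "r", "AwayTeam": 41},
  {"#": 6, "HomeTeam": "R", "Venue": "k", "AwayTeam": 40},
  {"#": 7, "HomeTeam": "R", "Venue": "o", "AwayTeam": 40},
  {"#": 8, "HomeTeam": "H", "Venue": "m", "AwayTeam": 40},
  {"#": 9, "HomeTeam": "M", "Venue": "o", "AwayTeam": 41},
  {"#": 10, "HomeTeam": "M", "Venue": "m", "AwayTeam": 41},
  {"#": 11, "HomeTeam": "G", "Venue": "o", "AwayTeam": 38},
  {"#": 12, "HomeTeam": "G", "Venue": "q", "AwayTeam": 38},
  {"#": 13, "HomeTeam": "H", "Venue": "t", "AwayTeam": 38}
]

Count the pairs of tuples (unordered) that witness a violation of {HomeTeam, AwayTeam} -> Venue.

6

(HomeTeam=G, AwayTeam=36): all 2 rows agree on Venue — 0 pairs.
(HomeTeam=G, AwayTeam=38): violating pairs (2,12), (11,12) — 2 pairs.
(HomeTeam=M, AwayTeam=41): violating pairs (5,9), (5,10), (9,10) — 3 pairs.
(HomeTeam=R, AwayTeam=40): violating pairs (6,7) — 1 pair.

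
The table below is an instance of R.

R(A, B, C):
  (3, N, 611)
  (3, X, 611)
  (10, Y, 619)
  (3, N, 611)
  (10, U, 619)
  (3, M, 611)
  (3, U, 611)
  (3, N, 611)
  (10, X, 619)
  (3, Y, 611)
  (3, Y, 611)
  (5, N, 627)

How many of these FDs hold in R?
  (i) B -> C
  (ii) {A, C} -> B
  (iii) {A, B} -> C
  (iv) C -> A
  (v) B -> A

(i) B -> C: B=N: 4 rows → C takes values {611, 627} — violation; B=X: 2 rows → C takes values {611, 619} — violation; B=Y: 3 rows → C takes values {619, 611} — violation; B=U: 2 rows → C takes values {619, 611} — violation — fails.
(ii) {A, C} -> B: (A=3, C=611): 8 rows → B takes values {N, X, M, U, Y} — violation; (A=10, C=619): 3 rows → B takes values {Y, U, X} — violation — fails.
(iii) {A, B} -> C: every LHS value maps to a single RHS value — holds.
(iv) C -> A: every LHS value maps to a single RHS value — holds.
(v) B -> A: B=N: 4 rows → A takes values {3, 5} — violation; B=X: 2 rows → A takes values {3, 10} — violation; B=Y: 3 rows → A takes values {10, 3} — violation; B=U: 2 rows → A takes values {10, 3} — violation — fails.
2 of the 5 dependencies hold.

2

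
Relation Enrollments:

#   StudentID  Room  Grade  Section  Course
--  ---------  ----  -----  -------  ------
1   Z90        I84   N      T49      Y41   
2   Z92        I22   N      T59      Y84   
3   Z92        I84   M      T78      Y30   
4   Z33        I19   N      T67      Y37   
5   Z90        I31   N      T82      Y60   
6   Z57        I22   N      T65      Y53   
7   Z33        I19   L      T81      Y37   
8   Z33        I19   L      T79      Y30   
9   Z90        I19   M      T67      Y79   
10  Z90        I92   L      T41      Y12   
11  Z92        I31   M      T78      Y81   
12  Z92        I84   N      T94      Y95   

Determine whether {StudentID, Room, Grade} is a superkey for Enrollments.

Rows 7 and 8 have the same {StudentID, Room, Grade} value (StudentID=Z33, Room=I19, Grade=L) but are distinct tuples, so {StudentID, Room, Grade} does not determine every attribute — not a superkey.

No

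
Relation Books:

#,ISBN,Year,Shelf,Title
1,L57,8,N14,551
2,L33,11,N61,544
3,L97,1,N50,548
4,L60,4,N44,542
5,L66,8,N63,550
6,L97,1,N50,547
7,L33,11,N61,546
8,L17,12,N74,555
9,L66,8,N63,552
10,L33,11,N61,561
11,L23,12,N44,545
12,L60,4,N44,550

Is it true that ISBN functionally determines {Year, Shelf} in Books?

ISBN=L57: row 1 → {Year,Shelf} = (8, N14) ✓
ISBN=L33: rows 2, 7, 10 → {Year,Shelf} = (11, N61), (11, N61), (11, N61) ✓
ISBN=L97: rows 3, 6 → {Year,Shelf} = (1, N50), (1, N50) ✓
ISBN=L60: rows 4, 12 → {Year,Shelf} = (4, N44), (4, N44) ✓
ISBN=L66: rows 5, 9 → {Year,Shelf} = (8, N63), (8, N63) ✓
ISBN=L17: row 8 → {Year,Shelf} = (12, N74) ✓
ISBN=L23: row 11 → {Year,Shelf} = (12, N44) ✓
Every ISBN value is associated with a single {Year, Shelf} value, so ISBN → {Year, Shelf} holds.

Yes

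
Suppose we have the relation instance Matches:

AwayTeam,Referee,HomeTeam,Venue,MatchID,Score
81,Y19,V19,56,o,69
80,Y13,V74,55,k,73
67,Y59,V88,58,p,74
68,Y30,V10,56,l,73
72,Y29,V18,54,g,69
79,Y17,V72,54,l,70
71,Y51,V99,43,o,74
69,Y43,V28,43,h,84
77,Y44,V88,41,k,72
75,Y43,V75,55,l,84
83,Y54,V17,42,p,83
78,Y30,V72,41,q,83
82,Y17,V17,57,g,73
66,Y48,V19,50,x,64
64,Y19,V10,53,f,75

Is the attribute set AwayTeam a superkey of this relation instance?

All 15 rows have distinct AwayTeam values, so AwayTeam → (all attributes) holds and AwayTeam is a superkey.

Yes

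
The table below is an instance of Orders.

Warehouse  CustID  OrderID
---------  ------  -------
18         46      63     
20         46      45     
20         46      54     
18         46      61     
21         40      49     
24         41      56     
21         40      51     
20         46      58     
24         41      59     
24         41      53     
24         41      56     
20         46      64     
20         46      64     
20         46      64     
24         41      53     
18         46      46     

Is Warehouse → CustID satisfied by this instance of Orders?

Warehouse=18: 3 rows → CustID = 46, 46, 46 ✓
Warehouse=20: 6 rows → CustID = 46, 46, 46, 46, 46, 46 ✓
Warehouse=21: 2 rows → CustID = 40, 40 ✓
Warehouse=24: 5 rows → CustID = 41, 41, 41, 41, 41 ✓
Every Warehouse value is associated with a single CustID value, so Warehouse → CustID holds.

Yes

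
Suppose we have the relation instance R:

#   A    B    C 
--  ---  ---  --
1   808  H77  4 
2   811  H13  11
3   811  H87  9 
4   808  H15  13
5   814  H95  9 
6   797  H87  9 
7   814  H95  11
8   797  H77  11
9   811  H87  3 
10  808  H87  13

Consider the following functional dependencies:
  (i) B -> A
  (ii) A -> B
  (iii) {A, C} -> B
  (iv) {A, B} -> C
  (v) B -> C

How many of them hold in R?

(i) B -> A: B=H77: rows 1, 8 → A takes values {808, 797} — violation; B=H87: rows 3, 6, 9, 10 → A takes values {811, 797, 808} — violation — fails.
(ii) A -> B: A=808: rows 1, 4, 10 → B takes values {H77, H15, H87} — violation; A=811: rows 2, 3, 9 → B takes values {H13, H87} — violation; A=797: rows 6, 8 → B takes values {H87, H77} — violation — fails.
(iii) {A, C} -> B: (A=808, C=13): rows 4, 10 → B takes values {H15, H87} — violation — fails.
(iv) {A, B} -> C: (A=811, B=H87): rows 3, 9 → C takes values {9, 3} — violation; (A=814, B=H95): rows 5, 7 → C takes values {9, 11} — violation — fails.
(v) B -> C: B=H77: rows 1, 8 → C takes values {4, 11} — violation; B=H87: rows 3, 6, 9, 10 → C takes values {9, 3, 13} — violation; B=H95: rows 5, 7 → C takes values {9, 11} — violation — fails.
None of the 5 dependencies hold.

0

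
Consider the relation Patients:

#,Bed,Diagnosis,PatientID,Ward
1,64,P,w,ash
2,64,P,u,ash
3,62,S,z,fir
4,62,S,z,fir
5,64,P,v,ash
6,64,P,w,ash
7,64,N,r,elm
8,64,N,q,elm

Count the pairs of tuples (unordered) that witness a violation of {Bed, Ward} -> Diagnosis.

(Bed=64, Ward=ash): all 4 rows agree on Diagnosis — 0 pairs.
(Bed=62, Ward=fir): all 2 rows agree on Diagnosis — 0 pairs.
(Bed=64, Ward=elm): all 2 rows agree on Diagnosis — 0 pairs.

0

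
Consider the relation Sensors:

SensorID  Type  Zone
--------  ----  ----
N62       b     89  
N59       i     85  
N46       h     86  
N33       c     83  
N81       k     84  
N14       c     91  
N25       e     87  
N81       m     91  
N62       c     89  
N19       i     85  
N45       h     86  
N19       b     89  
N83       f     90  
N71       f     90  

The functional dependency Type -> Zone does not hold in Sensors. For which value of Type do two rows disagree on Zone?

c

Type=b: 2 rows → Zone = 89, 89 ✓
Type=i: 2 rows → Zone = 85, 85 ✓
Type=h: 2 rows → Zone = 86, 86 ✓
Type=c: 3 rows → Zone takes values {83, 91, 89} — violation
Type=k: 1 row → Zone = 84 ✓
Type=e: 1 row → Zone = 87 ✓
Type=m: 1 row → Zone = 91 ✓
Type=f: 2 rows → Zone = 90, 90 ✓
The only Type value with inconsistent Zone is Type=c.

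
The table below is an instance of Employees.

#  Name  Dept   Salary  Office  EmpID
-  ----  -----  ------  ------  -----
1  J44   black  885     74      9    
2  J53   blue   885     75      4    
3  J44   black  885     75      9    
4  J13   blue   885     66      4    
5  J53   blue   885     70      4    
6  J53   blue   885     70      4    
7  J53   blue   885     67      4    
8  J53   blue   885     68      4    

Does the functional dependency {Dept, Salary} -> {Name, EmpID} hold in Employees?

(Dept=black, Salary=885): rows 1, 3 → {Name,EmpID} = (J44, 9), (J44, 9) ✓
(Dept=blue, Salary=885): rows 2, 4, 5, 6, 7, 8 → {Name,EmpID} takes values {(J53, 4), (J13, 4)} — violation
Two rows agree on {Dept, Salary} but differ on {Name, EmpID}, so {Dept, Salary} -> {Name, EmpID} does not hold.

No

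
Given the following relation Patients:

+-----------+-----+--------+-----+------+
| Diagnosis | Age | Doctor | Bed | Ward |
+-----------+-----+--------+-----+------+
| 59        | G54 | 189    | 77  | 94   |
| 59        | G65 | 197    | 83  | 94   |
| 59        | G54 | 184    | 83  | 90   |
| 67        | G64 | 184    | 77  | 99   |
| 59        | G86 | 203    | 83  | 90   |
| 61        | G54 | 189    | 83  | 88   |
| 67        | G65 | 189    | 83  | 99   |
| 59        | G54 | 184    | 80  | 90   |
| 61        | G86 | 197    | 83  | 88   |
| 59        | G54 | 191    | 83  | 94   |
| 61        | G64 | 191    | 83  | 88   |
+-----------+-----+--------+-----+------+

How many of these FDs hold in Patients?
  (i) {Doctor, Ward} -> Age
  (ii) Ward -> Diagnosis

2

(i) {Doctor, Ward} -> Age: every LHS value maps to a single RHS value — holds.
(ii) Ward -> Diagnosis: every LHS value maps to a single RHS value — holds.
2 of the 2 dependencies hold.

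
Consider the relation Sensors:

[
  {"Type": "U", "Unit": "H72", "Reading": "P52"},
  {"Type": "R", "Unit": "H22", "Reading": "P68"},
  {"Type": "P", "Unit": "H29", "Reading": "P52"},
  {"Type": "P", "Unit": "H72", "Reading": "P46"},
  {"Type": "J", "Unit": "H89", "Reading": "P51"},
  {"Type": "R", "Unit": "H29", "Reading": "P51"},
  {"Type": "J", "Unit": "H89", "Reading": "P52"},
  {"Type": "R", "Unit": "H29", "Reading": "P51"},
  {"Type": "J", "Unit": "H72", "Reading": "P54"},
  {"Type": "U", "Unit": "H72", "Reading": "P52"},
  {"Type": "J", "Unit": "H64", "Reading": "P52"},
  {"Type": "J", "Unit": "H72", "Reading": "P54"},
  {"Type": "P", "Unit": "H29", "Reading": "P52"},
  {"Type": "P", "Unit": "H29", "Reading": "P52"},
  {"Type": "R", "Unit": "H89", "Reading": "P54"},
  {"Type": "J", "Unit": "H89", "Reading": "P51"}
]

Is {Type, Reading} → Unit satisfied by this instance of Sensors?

(Type=U, Reading=P52): 2 rows → Unit = H72, H72 ✓
(Type=R, Reading=P68): 1 row → Unit = H22 ✓
(Type=P, Reading=P52): 3 rows → Unit = H29, H29, H29 ✓
(Type=P, Reading=P46): 1 row → Unit = H72 ✓
(Type=J, Reading=P51): 2 rows → Unit = H89, H89 ✓
(Type=R, Reading=P51): 2 rows → Unit = H29, H29 ✓
(Type=J, Reading=P52): 2 rows → Unit takes values {H89, H64} — violation
(Type=J, Reading=P54): 2 rows → Unit = H72, H72 ✓
(Type=R, Reading=P54): 1 row → Unit = H89 ✓
Two rows agree on {Type, Reading} but differ on Unit, so {Type, Reading} → Unit does not hold.

No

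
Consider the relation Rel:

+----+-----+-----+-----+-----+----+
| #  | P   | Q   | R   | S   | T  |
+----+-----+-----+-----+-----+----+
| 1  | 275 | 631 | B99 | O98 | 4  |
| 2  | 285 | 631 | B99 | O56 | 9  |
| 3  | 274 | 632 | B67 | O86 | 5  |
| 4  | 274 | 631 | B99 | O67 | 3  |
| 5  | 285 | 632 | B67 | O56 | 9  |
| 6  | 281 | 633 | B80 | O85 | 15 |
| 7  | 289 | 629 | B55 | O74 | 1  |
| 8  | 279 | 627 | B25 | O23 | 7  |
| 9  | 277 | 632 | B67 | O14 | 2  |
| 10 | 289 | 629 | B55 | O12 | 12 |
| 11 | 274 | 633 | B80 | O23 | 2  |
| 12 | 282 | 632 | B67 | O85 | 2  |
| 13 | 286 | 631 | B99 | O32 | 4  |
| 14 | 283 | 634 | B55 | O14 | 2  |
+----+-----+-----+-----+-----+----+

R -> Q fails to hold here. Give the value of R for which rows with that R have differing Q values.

R=B99: rows 1, 2, 4, 13 → Q = 631, 631, 631, 631 ✓
R=B67: rows 3, 5, 9, 12 → Q = 632, 632, 632, 632 ✓
R=B80: rows 6, 11 → Q = 633, 633 ✓
R=B55: rows 7, 10, 14 → Q takes values {629, 634} — violation
R=B25: row 8 → Q = 627 ✓
The only R value with inconsistent Q is R=B55.

B55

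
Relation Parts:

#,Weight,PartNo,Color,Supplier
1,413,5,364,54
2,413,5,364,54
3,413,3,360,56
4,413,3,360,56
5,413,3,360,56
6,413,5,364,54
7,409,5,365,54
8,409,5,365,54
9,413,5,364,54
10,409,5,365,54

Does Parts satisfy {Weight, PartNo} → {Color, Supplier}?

(Weight=413, PartNo=5): rows 1, 2, 6, 9 → {Color,Supplier} = (364, 54), (364, 54), (364, 54), (364, 54) ✓
(Weight=413, PartNo=3): rows 3, 4, 5 → {Color,Supplier} = (360, 56), (360, 56), (360, 56) ✓
(Weight=409, PartNo=5): rows 7, 8, 10 → {Color,Supplier} = (365, 54), (365, 54), (365, 54) ✓
Every {Weight, PartNo} value is associated with a single {Color, Supplier} value, so {Weight, PartNo} → {Color, Supplier} holds.

Yes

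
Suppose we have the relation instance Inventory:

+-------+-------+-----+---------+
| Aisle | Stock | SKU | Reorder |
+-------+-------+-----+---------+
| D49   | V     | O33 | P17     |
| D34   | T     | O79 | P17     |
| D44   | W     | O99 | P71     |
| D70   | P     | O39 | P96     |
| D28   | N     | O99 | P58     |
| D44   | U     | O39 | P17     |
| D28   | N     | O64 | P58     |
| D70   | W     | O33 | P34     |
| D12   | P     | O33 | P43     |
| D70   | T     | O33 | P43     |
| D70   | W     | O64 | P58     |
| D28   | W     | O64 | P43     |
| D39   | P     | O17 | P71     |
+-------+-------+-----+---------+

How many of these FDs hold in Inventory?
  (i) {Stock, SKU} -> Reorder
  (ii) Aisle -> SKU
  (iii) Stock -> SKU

(i) {Stock, SKU} -> Reorder: (Stock=W, SKU=O64): 2 rows → Reorder takes values {P58, P43} — violation — fails.
(ii) Aisle -> SKU: Aisle=D44: 2 rows → SKU takes values {O99, O39} — violation; Aisle=D70: 4 rows → SKU takes values {O39, O33, O64} — violation; Aisle=D28: 3 rows → SKU takes values {O99, O64} — violation — fails.
(iii) Stock -> SKU: Stock=T: 2 rows → SKU takes values {O79, O33} — violation; Stock=W: 4 rows → SKU takes values {O99, O33, O64} — violation; Stock=P: 3 rows → SKU takes values {O39, O33, O17} — violation; Stock=N: 2 rows → SKU takes values {O99, O64} — violation — fails.
None of the 3 dependencies hold.

0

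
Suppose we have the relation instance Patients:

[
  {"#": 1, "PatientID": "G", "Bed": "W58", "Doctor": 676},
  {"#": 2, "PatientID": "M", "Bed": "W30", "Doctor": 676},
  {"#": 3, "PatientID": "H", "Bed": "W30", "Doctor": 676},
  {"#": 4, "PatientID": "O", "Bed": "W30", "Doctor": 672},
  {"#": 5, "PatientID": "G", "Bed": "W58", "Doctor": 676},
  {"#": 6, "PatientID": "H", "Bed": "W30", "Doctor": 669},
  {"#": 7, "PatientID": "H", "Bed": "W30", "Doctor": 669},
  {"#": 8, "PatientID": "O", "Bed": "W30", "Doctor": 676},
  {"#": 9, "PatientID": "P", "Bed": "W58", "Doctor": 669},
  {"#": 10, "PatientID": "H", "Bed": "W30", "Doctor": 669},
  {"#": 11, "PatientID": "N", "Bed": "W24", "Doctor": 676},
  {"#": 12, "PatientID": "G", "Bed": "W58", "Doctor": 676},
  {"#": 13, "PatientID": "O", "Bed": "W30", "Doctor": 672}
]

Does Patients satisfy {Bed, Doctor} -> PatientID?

(Bed=W58, Doctor=676): rows 1, 5, 12 → PatientID = G, G, G ✓
(Bed=W30, Doctor=676): rows 2, 3, 8 → PatientID takes values {M, H, O} — violation
(Bed=W30, Doctor=672): rows 4, 13 → PatientID = O, O ✓
(Bed=W30, Doctor=669): rows 6, 7, 10 → PatientID = H, H, H ✓
(Bed=W58, Doctor=669): row 9 → PatientID = P ✓
(Bed=W24, Doctor=676): row 11 → PatientID = N ✓
Two rows agree on {Bed, Doctor} but differ on PatientID, so {Bed, Doctor} -> PatientID does not hold.

No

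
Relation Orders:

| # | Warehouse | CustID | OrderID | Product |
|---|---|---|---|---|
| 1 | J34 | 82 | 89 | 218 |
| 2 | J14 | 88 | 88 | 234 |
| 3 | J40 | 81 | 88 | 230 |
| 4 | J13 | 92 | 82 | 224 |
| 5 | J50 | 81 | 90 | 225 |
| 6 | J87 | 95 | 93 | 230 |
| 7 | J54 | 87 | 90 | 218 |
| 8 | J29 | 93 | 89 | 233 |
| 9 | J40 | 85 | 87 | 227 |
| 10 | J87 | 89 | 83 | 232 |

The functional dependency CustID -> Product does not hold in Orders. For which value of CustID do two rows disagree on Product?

81

CustID=82: row 1 → Product = 218 ✓
CustID=88: row 2 → Product = 234 ✓
CustID=81: rows 3, 5 → Product takes values {230, 225} — violation
CustID=92: row 4 → Product = 224 ✓
CustID=95: row 6 → Product = 230 ✓
CustID=87: row 7 → Product = 218 ✓
CustID=93: row 8 → Product = 233 ✓
CustID=85: row 9 → Product = 227 ✓
CustID=89: row 10 → Product = 232 ✓
The only CustID value with inconsistent Product is CustID=81.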